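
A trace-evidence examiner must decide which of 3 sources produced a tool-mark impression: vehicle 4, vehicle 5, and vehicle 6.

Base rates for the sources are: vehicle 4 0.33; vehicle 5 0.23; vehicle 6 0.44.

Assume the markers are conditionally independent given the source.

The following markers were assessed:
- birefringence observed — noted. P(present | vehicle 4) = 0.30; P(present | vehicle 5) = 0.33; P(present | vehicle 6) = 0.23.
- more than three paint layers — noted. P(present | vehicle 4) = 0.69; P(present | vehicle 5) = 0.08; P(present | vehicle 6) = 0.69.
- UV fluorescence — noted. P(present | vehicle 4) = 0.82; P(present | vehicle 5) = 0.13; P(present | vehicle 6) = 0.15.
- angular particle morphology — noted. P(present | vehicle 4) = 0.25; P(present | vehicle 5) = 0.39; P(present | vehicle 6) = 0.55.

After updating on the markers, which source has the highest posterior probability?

vehicle 4

For each hypothesis, the unnormalized posterior weight is prior × product of the marker likelihoods:
  vehicle 4: 0.33 × 0.30 × 0.69 × 0.82 × 0.25 = 0.014004
  vehicle 5: 0.23 × 0.33 × 0.08 × 0.13 × 0.39 = 0.00030785
  vehicle 6: 0.44 × 0.23 × 0.69 × 0.15 × 0.55 = 0.0057608
Marginal likelihood of the evidence = 0.020072.
P(vehicle 4 | evidence) ≈ 0.014004 / 0.020072 ≈ 0.698
P(vehicle 5 | evidence) ≈ 0.00030785 / 0.020072 ≈ 0.015
P(vehicle 6 | evidence) ≈ 0.0057608 / 0.020072 ≈ 0.287
The largest is 0.698, so vehicle 4 is most probable.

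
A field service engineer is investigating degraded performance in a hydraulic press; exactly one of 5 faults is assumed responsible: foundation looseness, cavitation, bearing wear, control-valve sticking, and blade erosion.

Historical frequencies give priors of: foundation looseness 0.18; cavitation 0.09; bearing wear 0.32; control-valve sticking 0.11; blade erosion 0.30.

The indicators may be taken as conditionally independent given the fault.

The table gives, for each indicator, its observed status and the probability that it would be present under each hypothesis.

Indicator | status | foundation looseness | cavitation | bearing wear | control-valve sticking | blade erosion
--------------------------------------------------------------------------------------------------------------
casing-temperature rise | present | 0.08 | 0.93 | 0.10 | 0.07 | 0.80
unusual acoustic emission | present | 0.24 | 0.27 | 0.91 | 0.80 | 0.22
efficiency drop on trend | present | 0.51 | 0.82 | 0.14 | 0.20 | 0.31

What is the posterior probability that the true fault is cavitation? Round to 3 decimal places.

By Bayes' rule with conditional independence, the unnormalized weight for each hypothesis is prior × ∏ likelihoods:
  foundation looseness: 0.18 × 0.08 × 0.24 × 0.51 = 0.0017626
  cavitation: 0.09 × 0.93 × 0.27 × 0.82 = 0.018531
  bearing wear: 0.32 × 0.10 × 0.91 × 0.14 = 0.0040768
  control-valve sticking: 0.11 × 0.07 × 0.80 × 0.20 = 0.001232
  blade erosion: 0.30 × 0.80 × 0.22 × 0.31 = 0.016368
The unnormalized weights sum to 0.041971.
P(cavitation | evidence) = 0.018531 / 0.041971 ≈ 0.442.

0.442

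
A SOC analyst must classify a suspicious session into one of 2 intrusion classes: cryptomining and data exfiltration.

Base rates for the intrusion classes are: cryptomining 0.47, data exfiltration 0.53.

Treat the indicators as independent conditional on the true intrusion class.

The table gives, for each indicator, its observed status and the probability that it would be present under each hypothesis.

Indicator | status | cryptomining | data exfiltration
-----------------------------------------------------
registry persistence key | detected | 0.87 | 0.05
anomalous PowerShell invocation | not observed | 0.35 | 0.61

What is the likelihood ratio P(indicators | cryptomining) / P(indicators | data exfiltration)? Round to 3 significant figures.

29.0

The Bayes factor is the ratio of the joint likelihoods of the indicator pattern under the two hypotheses (using 1 − P(present | H) for each absent indicator).
  cryptomining: 0.87 × (1 − 0.35) = 0.5655
  data exfiltration: 0.05 × (1 − 0.61) = 0.0195
Bayes factor = 0.5655 / 0.0195 ≈ 29.0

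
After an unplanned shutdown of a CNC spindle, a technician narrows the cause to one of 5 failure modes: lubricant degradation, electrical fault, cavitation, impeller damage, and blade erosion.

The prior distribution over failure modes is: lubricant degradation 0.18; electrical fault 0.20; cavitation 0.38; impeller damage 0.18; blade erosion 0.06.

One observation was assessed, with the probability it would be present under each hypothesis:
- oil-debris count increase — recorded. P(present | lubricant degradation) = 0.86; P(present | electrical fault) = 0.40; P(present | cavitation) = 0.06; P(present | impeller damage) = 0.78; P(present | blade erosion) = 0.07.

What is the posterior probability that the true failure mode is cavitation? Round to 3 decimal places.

0.057

Multiply each prior by the likelihood of the observation:
  lubricant degradation: 0.18 × 0.86 = 0.1548
  electrical fault: 0.20 × 0.40 = 0.08
  cavitation: 0.38 × 0.06 = 0.0228
  impeller damage: 0.18 × 0.78 = 0.1404
  blade erosion: 0.06 × 0.07 = 0.0042
Normalizing constant Z = 0.1548 + 0.08 + 0.0228 + 0.1404 + 0.0042 = 0.4022.
P(cavitation | evidence) = 0.0228 / 0.4022 ≈ 0.057.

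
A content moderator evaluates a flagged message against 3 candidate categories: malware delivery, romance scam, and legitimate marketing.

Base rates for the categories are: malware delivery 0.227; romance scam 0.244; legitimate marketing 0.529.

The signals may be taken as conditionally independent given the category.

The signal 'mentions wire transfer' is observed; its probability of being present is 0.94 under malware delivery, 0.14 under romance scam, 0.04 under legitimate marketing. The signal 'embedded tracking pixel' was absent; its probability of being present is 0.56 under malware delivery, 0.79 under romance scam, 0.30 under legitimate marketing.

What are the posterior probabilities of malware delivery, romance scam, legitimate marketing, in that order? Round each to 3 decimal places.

For each hypothesis, the unnormalized posterior weight is prior × product of the signal likelihoods (using 1 − P(present | H) for each absent signal):
  malware delivery: 0.227 × 0.94 × (1 − 0.56) = 0.093887
  romance scam: 0.244 × 0.14 × (1 − 0.79) = 0.0071736
  legitimate marketing: 0.529 × 0.04 × (1 − 0.30) = 0.014812
Marginal likelihood of the evidence = 0.11587.
P(malware delivery | evidence) = 0.093887 / 0.11587 ≈ 0.810
P(romance scam | evidence) = 0.0071736 / 0.11587 ≈ 0.062
P(legitimate marketing | evidence) = 0.014812 / 0.11587 ≈ 0.128

0.810, 0.062, 0.128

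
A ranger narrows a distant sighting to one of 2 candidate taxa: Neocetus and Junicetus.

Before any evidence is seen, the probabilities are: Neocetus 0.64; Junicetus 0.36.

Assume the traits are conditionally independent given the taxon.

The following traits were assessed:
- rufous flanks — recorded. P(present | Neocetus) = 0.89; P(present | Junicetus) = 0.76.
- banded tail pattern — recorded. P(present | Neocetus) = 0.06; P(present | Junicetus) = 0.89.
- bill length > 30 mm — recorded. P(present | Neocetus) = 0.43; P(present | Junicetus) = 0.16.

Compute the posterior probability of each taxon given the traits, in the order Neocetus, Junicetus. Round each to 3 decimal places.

By Bayes' rule with conditional independence, the unnormalized weight for each hypothesis is prior × ∏ likelihoods:
  Neocetus: 0.64 × 0.89 × 0.06 × 0.43 = 0.014696
  Junicetus: 0.36 × 0.76 × 0.89 × 0.16 = 0.038961
Marginal likelihood of the evidence = 0.053656.
P(Neocetus | evidence) = 0.014696 / 0.053656 ≈ 0.274
P(Junicetus | evidence) = 0.038961 / 0.053656 ≈ 0.726

0.274, 0.726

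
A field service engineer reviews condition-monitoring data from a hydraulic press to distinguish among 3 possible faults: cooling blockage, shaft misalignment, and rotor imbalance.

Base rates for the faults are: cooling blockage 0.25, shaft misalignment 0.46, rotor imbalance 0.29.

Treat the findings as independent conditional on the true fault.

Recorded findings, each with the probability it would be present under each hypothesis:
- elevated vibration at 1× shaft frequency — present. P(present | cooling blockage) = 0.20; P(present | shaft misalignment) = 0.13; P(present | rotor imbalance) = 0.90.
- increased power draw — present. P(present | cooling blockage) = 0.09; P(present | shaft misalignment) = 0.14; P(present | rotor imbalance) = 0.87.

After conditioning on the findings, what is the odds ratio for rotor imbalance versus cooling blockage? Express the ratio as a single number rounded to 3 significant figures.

Unnormalized posterior weight (prior times the finding likelihoods) for each of the two hypotheses:
  rotor imbalance: 0.29 × 0.90 × 0.87 = 0.22707
  cooling blockage: 0.25 × 0.20 × 0.09 = 0.0045
Odds(rotor imbalance : cooling blockage) = 0.22707 / 0.0045 ≈ 50.5.

50.5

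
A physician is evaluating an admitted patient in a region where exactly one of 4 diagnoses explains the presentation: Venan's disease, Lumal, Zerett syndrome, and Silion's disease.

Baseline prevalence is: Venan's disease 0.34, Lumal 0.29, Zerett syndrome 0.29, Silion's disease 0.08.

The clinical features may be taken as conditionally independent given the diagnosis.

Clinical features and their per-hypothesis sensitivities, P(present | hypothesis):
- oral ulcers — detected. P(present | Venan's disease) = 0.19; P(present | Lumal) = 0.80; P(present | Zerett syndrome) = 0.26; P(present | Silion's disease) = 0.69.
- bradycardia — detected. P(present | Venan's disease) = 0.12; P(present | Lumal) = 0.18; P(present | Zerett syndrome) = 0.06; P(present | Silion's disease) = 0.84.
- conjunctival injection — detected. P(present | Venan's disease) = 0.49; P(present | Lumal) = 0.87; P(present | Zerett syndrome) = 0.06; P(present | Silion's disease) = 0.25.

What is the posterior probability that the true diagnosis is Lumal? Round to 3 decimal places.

Multiply each prior by the joint likelihood of the clinical feature pattern:
  Venan's disease: 0.34 × 0.19 × 0.12 × 0.49 = 0.0037985
  Lumal: 0.29 × 0.80 × 0.18 × 0.87 = 0.036331
  Zerett syndrome: 0.29 × 0.26 × 0.06 × 0.06 = 0.00027144
  Silion's disease: 0.08 × 0.69 × 0.84 × 0.25 = 0.011592
Marginal likelihood of the evidence = 0.051993.
P(Lumal | evidence) = 0.036331 / 0.051993 ≈ 0.699.

0.699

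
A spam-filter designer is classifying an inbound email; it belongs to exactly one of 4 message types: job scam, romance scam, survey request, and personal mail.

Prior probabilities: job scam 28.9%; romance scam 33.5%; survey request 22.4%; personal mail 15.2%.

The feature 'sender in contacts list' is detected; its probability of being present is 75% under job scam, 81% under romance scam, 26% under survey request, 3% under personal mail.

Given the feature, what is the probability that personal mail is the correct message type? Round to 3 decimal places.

For each hypothesis, the unnormalized posterior weight is prior × likelihood:
  job scam: 0.289 × 0.75 = 0.21675
  romance scam: 0.335 × 0.81 = 0.27135
  survey request: 0.224 × 0.26 = 0.05824
  personal mail: 0.152 × 0.03 = 0.00456
Normalizing constant Z = 0.21675 + 0.27135 + 0.05824 + 0.00456 = 0.5509.
P(personal mail | evidence) = 0.00456 / 0.5509 ≈ 0.008.

0.008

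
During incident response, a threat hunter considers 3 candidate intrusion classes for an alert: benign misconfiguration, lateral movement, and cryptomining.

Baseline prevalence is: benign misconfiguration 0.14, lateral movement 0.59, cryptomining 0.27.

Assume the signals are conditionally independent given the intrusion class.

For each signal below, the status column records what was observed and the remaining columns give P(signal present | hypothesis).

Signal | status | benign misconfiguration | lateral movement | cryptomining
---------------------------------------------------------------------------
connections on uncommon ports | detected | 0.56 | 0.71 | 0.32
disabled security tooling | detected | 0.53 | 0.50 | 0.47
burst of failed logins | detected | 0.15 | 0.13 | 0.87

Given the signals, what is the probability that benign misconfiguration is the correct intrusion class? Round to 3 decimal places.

0.091

For each hypothesis, the unnormalized posterior weight is prior × product of the signal likelihoods:
  benign misconfiguration: 0.14 × 0.56 × 0.53 × 0.15 = 0.0062328
  lateral movement: 0.59 × 0.71 × 0.50 × 0.13 = 0.027228
  cryptomining: 0.27 × 0.32 × 0.47 × 0.87 = 0.035329
Marginal likelihood of the evidence = 0.06879.
P(benign misconfiguration | evidence) = 0.0062328 / 0.06879 ≈ 0.091.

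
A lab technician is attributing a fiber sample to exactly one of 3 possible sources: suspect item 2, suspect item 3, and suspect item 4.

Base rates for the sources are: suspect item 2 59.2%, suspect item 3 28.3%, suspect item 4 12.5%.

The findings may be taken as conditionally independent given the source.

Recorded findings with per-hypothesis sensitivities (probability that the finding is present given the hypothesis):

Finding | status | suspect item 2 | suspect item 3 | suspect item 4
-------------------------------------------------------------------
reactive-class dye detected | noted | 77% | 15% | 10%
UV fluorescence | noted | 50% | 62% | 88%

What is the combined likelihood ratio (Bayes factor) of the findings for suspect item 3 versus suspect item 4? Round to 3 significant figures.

1.06

Take the product of per-finding likelihoods under each hypothesis, then divide.
  suspect item 3: 0.15 × 0.62 = 0.093
  suspect item 4: 0.10 × 0.88 = 0.088
Bayes factor = 0.093 / 0.088 ≈ 1.06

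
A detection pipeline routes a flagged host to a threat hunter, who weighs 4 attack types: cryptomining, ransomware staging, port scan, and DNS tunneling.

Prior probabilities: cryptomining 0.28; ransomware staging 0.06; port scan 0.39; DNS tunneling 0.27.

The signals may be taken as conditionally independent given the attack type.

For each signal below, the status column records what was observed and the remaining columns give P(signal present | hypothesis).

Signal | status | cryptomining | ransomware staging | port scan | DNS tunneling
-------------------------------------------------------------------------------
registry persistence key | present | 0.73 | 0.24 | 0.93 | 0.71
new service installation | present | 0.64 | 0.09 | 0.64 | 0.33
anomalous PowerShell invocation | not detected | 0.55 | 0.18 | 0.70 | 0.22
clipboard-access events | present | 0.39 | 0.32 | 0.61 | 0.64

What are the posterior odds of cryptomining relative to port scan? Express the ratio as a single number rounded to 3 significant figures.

Posterior odds equal prior odds times the likelihood ratio; only the two competing hypotheses matter (using 1 − P(present | H) for each absent signal).
  cryptomining: 0.28 × 0.73 × 0.64 × (1 − 0.55) × 0.39 = 0.022958
  port scan: 0.39 × 0.93 × 0.64 × (1 − 0.70) × 0.61 = 0.042479
Odds(cryptomining : port scan) = 0.022958 / 0.042479 ≈ 0.540.

0.540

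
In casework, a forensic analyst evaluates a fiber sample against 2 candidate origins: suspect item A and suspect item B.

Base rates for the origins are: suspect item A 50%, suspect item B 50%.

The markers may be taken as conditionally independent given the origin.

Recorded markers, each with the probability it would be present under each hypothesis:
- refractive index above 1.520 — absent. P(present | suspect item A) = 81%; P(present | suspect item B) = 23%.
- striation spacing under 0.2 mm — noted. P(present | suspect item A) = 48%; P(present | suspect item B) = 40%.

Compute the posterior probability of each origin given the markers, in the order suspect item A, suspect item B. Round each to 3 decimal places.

For each hypothesis, the unnormalized posterior weight is prior × product of the marker likelihoods (using 1 − P(present | H) for each absent marker):
  suspect item A: 0.50 × (1 − 0.81) × 0.48 = 0.0456
  suspect item B: 0.50 × (1 − 0.23) × 0.40 = 0.154
The unnormalized weights sum to 0.1996.
P(suspect item A | evidence) = 0.0456 / 0.1996 ≈ 0.228
P(suspect item B | evidence) = 0.154 / 0.1996 ≈ 0.772

0.228, 0.772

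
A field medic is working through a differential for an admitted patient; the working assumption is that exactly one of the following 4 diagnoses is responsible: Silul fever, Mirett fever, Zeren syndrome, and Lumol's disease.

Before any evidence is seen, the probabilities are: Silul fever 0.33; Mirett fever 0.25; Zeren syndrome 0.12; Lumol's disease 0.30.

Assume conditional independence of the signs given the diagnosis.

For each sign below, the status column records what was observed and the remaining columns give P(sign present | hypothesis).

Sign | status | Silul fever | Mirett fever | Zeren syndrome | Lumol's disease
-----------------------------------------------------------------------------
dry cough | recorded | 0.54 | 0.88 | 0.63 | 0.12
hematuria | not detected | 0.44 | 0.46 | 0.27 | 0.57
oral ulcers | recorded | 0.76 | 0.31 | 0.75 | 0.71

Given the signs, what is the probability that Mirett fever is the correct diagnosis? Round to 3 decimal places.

0.223

By Bayes' rule with conditional independence, the unnormalized weight for each hypothesis is prior × ∏ likelihoods (using 1 − P(present | H) for each absent sign):
  Silul fever: 0.33 × 0.54 × (1 − 0.44) × 0.76 = 0.075842
  Mirett fever: 0.25 × 0.88 × (1 − 0.46) × 0.31 = 0.036828
  Zeren syndrome: 0.12 × 0.63 × (1 − 0.27) × 0.75 = 0.041391
  Lumol's disease: 0.30 × 0.12 × (1 − 0.57) × 0.71 = 0.010991
Normalizing constant Z = 0.075842 + 0.036828 + 0.041391 + 0.010991 = 0.16505.
P(Mirett fever | evidence) = 0.036828 / 0.16505 ≈ 0.223.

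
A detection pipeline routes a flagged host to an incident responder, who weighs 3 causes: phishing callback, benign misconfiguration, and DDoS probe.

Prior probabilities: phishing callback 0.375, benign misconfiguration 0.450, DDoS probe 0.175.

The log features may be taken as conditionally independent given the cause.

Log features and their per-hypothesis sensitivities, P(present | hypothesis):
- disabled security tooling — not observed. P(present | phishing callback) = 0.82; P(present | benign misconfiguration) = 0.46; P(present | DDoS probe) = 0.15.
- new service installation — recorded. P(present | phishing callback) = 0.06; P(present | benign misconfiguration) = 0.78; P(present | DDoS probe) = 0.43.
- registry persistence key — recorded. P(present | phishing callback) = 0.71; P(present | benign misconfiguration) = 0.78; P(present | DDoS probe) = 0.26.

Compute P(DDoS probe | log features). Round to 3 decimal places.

0.099

By Bayes' rule with conditional independence, the unnormalized weight for each hypothesis is prior × ∏ likelihoods (using 1 − P(present | H) for each absent log feature):
  phishing callback: 0.375 × (1 − 0.82) × 0.06 × 0.71 = 0.0028755
  benign misconfiguration: 0.450 × (1 − 0.46) × 0.78 × 0.78 = 0.14784
  DDoS probe: 0.175 × (1 − 0.15) × 0.43 × 0.26 = 0.01663
The unnormalized weights sum to 0.16735.
P(DDoS probe | evidence) = 0.01663 / 0.16735 ≈ 0.099.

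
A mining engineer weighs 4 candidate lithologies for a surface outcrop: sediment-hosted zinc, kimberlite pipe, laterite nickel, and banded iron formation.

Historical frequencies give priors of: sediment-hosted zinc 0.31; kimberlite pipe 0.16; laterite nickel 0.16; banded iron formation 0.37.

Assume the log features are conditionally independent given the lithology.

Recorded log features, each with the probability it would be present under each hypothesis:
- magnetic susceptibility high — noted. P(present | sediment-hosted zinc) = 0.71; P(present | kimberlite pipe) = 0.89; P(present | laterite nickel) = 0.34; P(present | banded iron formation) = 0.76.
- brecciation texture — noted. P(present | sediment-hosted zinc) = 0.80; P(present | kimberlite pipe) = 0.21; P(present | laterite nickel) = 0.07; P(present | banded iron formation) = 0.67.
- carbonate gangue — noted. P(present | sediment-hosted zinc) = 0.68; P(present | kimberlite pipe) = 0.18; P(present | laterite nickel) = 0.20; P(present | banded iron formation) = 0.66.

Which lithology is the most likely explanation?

banded iron formation

For each hypothesis, the unnormalized posterior weight is prior × product of the log feature likelihoods:
  sediment-hosted zinc: 0.31 × 0.71 × 0.80 × 0.68 = 0.11973
  kimberlite pipe: 0.16 × 0.89 × 0.21 × 0.18 = 0.0053827
  laterite nickel: 0.16 × 0.34 × 0.07 × 0.20 = 0.0007616
  banded iron formation: 0.37 × 0.76 × 0.67 × 0.66 = 0.12435
Normalizing constant Z = 0.11973 + 0.0053827 + 0.0007616 + 0.12435 = 0.25023.
P(sediment-hosted zinc | evidence) ≈ 0.11973 / 0.25023 ≈ 0.479
P(kimberlite pipe | evidence) ≈ 0.0053827 / 0.25023 ≈ 0.022
P(laterite nickel | evidence) ≈ 0.0007616 / 0.25023 ≈ 0.003
P(banded iron formation | evidence) ≈ 0.12435 / 0.25023 ≈ 0.497
The largest is 0.497, so banded iron formation is most probable.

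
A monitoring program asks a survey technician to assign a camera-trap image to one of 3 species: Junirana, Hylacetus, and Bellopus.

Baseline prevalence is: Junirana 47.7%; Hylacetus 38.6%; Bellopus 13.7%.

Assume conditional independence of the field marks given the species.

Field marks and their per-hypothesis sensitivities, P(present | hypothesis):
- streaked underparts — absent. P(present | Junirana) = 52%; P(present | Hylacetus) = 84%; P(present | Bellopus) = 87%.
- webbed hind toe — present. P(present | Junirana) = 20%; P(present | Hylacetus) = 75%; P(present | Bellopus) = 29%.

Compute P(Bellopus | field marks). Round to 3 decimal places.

By Bayes' rule with conditional independence, the unnormalized weight for each hypothesis is prior × ∏ likelihoods (using 1 − P(present | H) for each absent field mark):
  Junirana: 0.477 × (1 − 0.52) × 0.20 = 0.045792
  Hylacetus: 0.386 × (1 − 0.84) × 0.75 = 0.04632
  Bellopus: 0.137 × (1 − 0.87) × 0.29 = 0.0051649
The unnormalized weights sum to 0.097277.
P(Bellopus | evidence) = 0.0051649 / 0.097277 ≈ 0.053.

0.053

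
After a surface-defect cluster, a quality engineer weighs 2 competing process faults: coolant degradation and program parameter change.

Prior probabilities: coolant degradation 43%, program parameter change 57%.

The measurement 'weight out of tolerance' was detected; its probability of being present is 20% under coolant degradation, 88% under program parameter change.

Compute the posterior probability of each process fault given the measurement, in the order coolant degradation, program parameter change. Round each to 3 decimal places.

0.146, 0.854

Multiply each prior by the likelihood of the measurement:
  coolant degradation: 0.43 × 0.20 = 0.086
  program parameter change: 0.57 × 0.88 = 0.5016
Marginal likelihood of the evidence = 0.5876.
P(coolant degradation | evidence) = 0.086 / 0.5876 ≈ 0.146
P(program parameter change | evidence) = 0.5016 / 0.5876 ≈ 0.854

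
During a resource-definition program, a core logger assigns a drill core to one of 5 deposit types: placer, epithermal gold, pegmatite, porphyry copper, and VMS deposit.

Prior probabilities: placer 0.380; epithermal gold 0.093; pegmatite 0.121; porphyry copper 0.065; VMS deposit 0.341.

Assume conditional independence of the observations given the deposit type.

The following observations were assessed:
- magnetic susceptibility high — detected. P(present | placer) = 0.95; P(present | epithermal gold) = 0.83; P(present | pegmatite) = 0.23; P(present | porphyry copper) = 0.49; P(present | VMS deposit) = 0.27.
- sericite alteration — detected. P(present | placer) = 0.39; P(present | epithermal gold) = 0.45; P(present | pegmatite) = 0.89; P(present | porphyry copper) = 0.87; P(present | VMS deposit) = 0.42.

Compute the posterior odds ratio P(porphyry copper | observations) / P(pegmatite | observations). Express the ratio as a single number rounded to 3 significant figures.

1.12

The normalizing constant cancels in an odds ratio, so compute prior × likelihood for the two hypotheses only:
  porphyry copper: 0.065 × 0.49 × 0.87 = 0.02771
  pegmatite: 0.121 × 0.23 × 0.89 = 0.024769
Posterior odds = 0.02771 / 0.024769 ≈ 1.12.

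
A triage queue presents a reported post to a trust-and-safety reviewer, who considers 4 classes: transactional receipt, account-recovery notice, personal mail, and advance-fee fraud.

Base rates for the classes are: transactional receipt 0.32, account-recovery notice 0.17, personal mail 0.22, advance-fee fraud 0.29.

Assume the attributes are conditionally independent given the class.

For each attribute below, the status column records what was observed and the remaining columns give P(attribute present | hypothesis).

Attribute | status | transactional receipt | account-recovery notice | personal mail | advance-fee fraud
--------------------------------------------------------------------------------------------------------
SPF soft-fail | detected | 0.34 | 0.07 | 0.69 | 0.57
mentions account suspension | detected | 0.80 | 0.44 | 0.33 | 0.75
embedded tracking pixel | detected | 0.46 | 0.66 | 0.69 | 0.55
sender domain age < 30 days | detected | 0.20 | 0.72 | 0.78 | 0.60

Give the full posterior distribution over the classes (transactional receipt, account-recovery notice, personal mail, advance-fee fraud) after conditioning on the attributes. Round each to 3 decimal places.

For each hypothesis, the unnormalized posterior weight is prior × product of the attribute likelihoods:
  transactional receipt: 0.32 × 0.34 × 0.80 × 0.46 × 0.20 = 0.0080077
  account-recovery notice: 0.17 × 0.07 × 0.44 × 0.66 × 0.72 = 0.0024881
  personal mail: 0.22 × 0.69 × 0.33 × 0.69 × 0.78 = 0.026961
  advance-fee fraud: 0.29 × 0.57 × 0.75 × 0.55 × 0.60 = 0.040912
Marginal likelihood of the evidence = 0.078368.
P(transactional receipt | evidence) = 0.0080077 / 0.078368 ≈ 0.102
P(account-recovery notice | evidence) = 0.0024881 / 0.078368 ≈ 0.032
P(personal mail | evidence) = 0.026961 / 0.078368 ≈ 0.344
P(advance-fee fraud | evidence) = 0.040912 / 0.078368 ≈ 0.522

0.102, 0.032, 0.344, 0.522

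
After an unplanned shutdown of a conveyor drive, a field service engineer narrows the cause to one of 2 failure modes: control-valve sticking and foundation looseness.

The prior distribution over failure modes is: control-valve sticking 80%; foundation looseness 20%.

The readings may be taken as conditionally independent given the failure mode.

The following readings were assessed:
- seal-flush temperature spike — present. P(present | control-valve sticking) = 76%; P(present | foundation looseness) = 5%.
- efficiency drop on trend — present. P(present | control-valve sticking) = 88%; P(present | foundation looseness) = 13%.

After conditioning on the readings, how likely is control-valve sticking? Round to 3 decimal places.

0.998

Multiply each prior by the joint likelihood of the reading pattern:
  control-valve sticking: 0.80 × 0.76 × 0.88 = 0.53504
  foundation looseness: 0.20 × 0.05 × 0.13 = 0.0013
The unnormalized weights sum to 0.53634.
P(control-valve sticking | evidence) = 0.53504 / 0.53634 ≈ 0.998.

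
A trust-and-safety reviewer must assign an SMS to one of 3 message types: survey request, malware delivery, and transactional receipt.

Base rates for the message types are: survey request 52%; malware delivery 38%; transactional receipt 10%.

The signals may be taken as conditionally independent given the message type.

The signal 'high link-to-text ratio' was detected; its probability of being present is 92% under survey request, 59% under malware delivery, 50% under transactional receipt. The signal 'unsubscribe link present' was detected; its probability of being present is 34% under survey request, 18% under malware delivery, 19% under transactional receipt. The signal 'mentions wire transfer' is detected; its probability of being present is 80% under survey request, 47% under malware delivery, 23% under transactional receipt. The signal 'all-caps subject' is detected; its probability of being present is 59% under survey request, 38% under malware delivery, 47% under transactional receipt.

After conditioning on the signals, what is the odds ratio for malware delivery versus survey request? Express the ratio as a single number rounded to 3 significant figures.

Unnormalized posterior weight (prior times the signal likelihoods) for each of the two hypotheses:
  malware delivery: 0.38 × 0.59 × 0.18 × 0.47 × 0.38 = 0.0072076
  survey request: 0.52 × 0.92 × 0.34 × 0.80 × 0.59 = 0.076774
Posterior odds = 0.0072076 / 0.076774 ≈ 0.0939.

0.0939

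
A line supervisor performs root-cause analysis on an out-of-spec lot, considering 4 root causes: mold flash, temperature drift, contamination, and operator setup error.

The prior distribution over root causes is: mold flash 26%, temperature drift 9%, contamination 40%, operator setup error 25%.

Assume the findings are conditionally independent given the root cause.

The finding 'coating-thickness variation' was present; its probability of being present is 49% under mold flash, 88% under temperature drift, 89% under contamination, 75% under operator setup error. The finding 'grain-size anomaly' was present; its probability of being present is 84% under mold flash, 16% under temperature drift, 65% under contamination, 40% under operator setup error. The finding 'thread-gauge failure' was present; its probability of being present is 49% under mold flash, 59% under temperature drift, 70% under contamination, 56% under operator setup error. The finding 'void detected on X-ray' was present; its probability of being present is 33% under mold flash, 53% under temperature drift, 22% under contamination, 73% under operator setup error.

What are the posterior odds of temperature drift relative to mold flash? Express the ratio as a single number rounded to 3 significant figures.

Posterior odds equal prior odds times the likelihood ratio; only the two competing hypotheses matter.
  temperature drift: 0.09 × 0.88 × 0.16 × 0.59 × 0.53 = 0.0039625
  mold flash: 0.26 × 0.49 × 0.84 × 0.49 × 0.33 = 0.017304
Odds(temperature drift : mold flash) = 0.0039625 / 0.017304 ≈ 0.229.

0.229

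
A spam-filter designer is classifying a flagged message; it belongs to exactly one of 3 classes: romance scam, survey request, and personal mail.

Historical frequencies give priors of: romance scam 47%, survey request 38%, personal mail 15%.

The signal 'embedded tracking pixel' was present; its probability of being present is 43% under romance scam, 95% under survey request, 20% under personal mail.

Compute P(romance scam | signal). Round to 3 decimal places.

For each hypothesis, the unnormalized posterior weight is prior × likelihood:
  romance scam: 0.47 × 0.43 = 0.2021
  survey request: 0.38 × 0.95 = 0.361
  personal mail: 0.15 × 0.20 = 0.03
Marginal likelihood of the evidence = 0.5931.
P(romance scam | evidence) = 0.2021 / 0.5931 ≈ 0.341.

0.341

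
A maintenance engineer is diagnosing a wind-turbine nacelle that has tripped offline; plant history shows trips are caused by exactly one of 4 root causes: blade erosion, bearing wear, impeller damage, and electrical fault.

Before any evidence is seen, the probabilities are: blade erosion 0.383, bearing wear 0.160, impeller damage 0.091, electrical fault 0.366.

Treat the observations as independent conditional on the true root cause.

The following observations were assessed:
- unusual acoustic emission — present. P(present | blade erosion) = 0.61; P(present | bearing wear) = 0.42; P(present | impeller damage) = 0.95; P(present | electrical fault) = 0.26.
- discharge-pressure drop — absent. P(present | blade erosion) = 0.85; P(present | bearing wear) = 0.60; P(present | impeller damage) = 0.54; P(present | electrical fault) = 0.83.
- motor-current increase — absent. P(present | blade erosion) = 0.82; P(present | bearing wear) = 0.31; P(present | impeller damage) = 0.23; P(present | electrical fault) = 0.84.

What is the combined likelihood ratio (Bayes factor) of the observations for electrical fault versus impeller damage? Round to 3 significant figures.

The Bayes factor is the ratio of the joint likelihoods of the evidence pattern under the two hypotheses (using 1 − P(present | H) for each absent observation).
  electrical fault: 0.26 × (1 − 0.83) × (1 − 0.84) = 0.007072
  impeller damage: 0.95 × (1 − 0.54) × (1 − 0.23) = 0.33649
Bayes factor = 0.007072 / 0.33649 ≈ 0.0210

0.0210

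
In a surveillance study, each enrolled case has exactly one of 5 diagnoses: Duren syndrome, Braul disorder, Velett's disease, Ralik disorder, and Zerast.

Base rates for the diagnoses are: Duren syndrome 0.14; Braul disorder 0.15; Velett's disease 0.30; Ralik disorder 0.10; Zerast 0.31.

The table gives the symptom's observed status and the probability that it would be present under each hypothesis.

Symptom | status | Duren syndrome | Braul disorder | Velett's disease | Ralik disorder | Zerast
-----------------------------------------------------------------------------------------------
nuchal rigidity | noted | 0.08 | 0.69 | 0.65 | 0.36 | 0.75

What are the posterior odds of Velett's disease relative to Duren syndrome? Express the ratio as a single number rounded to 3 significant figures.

17.4

Unnormalized posterior weight (prior times the symptom likelihood) for each of the two hypotheses:
  Velett's disease: 0.30 × 0.65 = 0.195
  Duren syndrome: 0.14 × 0.08 = 0.0112
Posterior odds = 0.195 / 0.0112 ≈ 17.4.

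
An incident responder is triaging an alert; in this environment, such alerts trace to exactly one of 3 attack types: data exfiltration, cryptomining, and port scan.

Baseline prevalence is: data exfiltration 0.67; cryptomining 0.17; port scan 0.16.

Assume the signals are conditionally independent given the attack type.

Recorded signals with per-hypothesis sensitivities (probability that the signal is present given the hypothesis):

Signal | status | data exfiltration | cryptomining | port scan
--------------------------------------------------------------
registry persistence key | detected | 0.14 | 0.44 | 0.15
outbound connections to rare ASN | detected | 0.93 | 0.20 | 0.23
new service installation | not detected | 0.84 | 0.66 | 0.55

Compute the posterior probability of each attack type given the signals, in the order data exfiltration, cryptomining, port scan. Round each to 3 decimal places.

By Bayes' rule with conditional independence, the unnormalized weight for each hypothesis is prior × ∏ likelihoods (using 1 − P(present | H) for each absent signal):
  data exfiltration: 0.67 × 0.14 × 0.93 × (1 − 0.84) = 0.013957
  cryptomining: 0.17 × 0.44 × 0.20 × (1 − 0.66) = 0.0050864
  port scan: 0.16 × 0.15 × 0.23 × (1 − 0.55) = 0.002484
Marginal likelihood of the evidence = 0.021528.
P(data exfiltration | evidence) = 0.013957 / 0.021528 ≈ 0.648
P(cryptomining | evidence) = 0.0050864 / 0.021528 ≈ 0.236
P(port scan | evidence) = 0.002484 / 0.021528 ≈ 0.115

0.648, 0.236, 0.115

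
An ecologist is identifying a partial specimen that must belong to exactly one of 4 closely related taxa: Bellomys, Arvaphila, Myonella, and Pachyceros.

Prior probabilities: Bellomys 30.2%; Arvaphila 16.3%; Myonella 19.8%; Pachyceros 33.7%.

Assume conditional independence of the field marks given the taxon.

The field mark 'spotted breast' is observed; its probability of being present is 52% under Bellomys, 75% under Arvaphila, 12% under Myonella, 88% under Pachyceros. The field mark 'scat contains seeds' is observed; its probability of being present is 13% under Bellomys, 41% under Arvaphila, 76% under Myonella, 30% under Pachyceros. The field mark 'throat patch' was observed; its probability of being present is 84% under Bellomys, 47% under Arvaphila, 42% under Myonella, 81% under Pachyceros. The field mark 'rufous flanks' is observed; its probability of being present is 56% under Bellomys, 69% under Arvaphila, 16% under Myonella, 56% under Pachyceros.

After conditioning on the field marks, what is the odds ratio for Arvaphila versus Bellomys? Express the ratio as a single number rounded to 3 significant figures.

Unnormalized posterior weight (prior times the field mark likelihoods) for each of the two hypotheses:
  Arvaphila: 0.163 × 0.75 × 0.41 × 0.47 × 0.69 = 0.016255
  Bellomys: 0.302 × 0.52 × 0.13 × 0.84 × 0.56 = 0.0096033
Posterior odds = 0.016255 / 0.0096033 ≈ 1.69.

1.69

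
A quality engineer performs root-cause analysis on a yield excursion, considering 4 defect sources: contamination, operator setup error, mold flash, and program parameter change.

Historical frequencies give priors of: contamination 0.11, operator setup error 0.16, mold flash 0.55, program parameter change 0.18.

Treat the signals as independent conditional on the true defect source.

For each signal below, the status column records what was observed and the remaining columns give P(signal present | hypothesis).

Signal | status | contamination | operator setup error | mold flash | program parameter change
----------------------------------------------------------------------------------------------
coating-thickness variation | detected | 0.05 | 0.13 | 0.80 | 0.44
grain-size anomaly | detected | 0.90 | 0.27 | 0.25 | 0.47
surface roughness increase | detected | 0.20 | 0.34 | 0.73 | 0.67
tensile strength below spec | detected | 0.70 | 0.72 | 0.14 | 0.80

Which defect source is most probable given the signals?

program parameter change

For each hypothesis, the unnormalized posterior weight is prior × product of the signal likelihoods:
  contamination: 0.11 × 0.05 × 0.90 × 0.20 × 0.70 = 0.000693
  operator setup error: 0.16 × 0.13 × 0.27 × 0.34 × 0.72 = 0.0013748
  mold flash: 0.55 × 0.80 × 0.25 × 0.73 × 0.14 = 0.011242
  program parameter change: 0.18 × 0.44 × 0.47 × 0.67 × 0.80 = 0.019952
The unnormalized weights sum to 0.033262.
P(contamination | evidence) ≈ 0.000693 / 0.033262 ≈ 0.021
P(operator setup error | evidence) ≈ 0.0013748 / 0.033262 ≈ 0.041
P(mold flash | evidence) ≈ 0.011242 / 0.033262 ≈ 0.338
P(program parameter change | evidence) ≈ 0.019952 / 0.033262 ≈ 0.600
The largest is 0.600, so program parameter change is most probable.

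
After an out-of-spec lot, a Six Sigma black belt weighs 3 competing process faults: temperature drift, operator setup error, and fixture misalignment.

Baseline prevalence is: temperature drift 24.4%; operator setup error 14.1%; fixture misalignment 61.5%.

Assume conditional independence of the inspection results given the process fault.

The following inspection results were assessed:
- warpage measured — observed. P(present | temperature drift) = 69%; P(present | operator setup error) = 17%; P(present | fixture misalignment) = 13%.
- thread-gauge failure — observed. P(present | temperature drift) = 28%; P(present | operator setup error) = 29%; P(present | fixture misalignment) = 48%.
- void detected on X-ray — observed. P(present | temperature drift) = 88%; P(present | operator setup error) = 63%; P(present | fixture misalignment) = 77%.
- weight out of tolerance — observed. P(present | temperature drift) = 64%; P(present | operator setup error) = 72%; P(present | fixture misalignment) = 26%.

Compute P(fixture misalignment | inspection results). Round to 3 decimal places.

By Bayes' rule with conditional independence, the unnormalized weight for each hypothesis is prior × ∏ likelihoods:
  temperature drift: 0.244 × 0.69 × 0.28 × 0.88 × 0.64 = 0.02655
  operator setup error: 0.141 × 0.17 × 0.29 × 0.63 × 0.72 = 0.0031531
  fixture misalignment: 0.615 × 0.13 × 0.48 × 0.77 × 0.26 = 0.0076829
Normalizing constant Z = 0.02655 + 0.0031531 + 0.0076829 = 0.037386.
P(fixture misalignment | evidence) = 0.0076829 / 0.037386 ≈ 0.206.

0.206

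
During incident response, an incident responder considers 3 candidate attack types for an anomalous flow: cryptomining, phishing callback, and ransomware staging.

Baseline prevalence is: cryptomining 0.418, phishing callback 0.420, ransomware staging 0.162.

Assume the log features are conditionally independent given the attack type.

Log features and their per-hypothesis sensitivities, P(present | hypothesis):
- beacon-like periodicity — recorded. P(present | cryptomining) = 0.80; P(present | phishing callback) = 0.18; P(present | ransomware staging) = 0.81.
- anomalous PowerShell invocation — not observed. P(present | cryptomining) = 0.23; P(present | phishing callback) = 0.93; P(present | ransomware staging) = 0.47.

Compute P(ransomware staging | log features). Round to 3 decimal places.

0.209

By Bayes' rule with conditional independence, the unnormalized weight for each hypothesis is prior × ∏ likelihoods (using 1 − P(present | H) for each absent log feature):
  cryptomining: 0.418 × 0.80 × (1 − 0.23) = 0.25749
  phishing callback: 0.420 × 0.18 × (1 − 0.93) = 0.005292
  ransomware staging: 0.162 × 0.81 × (1 − 0.47) = 0.069547
Normalizing constant Z = 0.25749 + 0.005292 + 0.069547 = 0.33233.
P(ransomware staging | evidence) = 0.069547 / 0.33233 ≈ 0.209.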